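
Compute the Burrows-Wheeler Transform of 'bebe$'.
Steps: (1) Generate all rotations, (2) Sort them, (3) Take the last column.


Rotations (sorted):
  0: $bebe -> last char: e
  1: be$be -> last char: e
  2: bebe$ -> last char: $
  3: e$beb -> last char: b
  4: ebe$b -> last char: b


BWT = ee$bb


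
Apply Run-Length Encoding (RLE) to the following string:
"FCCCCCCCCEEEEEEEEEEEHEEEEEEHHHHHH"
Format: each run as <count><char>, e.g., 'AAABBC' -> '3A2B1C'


Scanning runs left to right:
  i=0: run of 'F' x 1 -> '1F'
  i=1: run of 'C' x 8 -> '8C'
  i=9: run of 'E' x 11 -> '11E'
  i=20: run of 'H' x 1 -> '1H'
  i=21: run of 'E' x 6 -> '6E'
  i=27: run of 'H' x 6 -> '6H'

RLE = 1F8C11E1H6E6H


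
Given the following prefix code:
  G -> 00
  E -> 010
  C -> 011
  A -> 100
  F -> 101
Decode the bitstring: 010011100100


Decoding step by step:
Bits 010 -> E
Bits 011 -> C
Bits 100 -> A
Bits 100 -> A


Decoded message: ECAA


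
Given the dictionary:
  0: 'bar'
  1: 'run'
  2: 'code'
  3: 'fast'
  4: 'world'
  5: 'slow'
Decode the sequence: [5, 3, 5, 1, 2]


Look up each index in the dictionary:
  5 -> 'slow'
  3 -> 'fast'
  5 -> 'slow'
  1 -> 'run'
  2 -> 'code'

Decoded: "slow fast slow run code"


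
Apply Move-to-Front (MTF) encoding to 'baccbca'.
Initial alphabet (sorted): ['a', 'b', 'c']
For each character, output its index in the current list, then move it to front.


MTF encoding:
'b': index 1 in ['a', 'b', 'c'] -> ['b', 'a', 'c']
'a': index 1 in ['b', 'a', 'c'] -> ['a', 'b', 'c']
'c': index 2 in ['a', 'b', 'c'] -> ['c', 'a', 'b']
'c': index 0 in ['c', 'a', 'b'] -> ['c', 'a', 'b']
'b': index 2 in ['c', 'a', 'b'] -> ['b', 'c', 'a']
'c': index 1 in ['b', 'c', 'a'] -> ['c', 'b', 'a']
'a': index 2 in ['c', 'b', 'a'] -> ['a', 'c', 'b']


Output: [1, 1, 2, 0, 2, 1, 2]


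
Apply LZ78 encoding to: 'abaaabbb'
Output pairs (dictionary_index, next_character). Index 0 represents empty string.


LZ78 encoding steps:
Dictionary: {0: ''}
Step 1: w='' (idx 0), next='a' -> output (0, 'a'), add 'a' as idx 1
Step 2: w='' (idx 0), next='b' -> output (0, 'b'), add 'b' as idx 2
Step 3: w='a' (idx 1), next='a' -> output (1, 'a'), add 'aa' as idx 3
Step 4: w='a' (idx 1), next='b' -> output (1, 'b'), add 'ab' as idx 4
Step 5: w='b' (idx 2), next='b' -> output (2, 'b'), add 'bb' as idx 5


Encoded: [(0, 'a'), (0, 'b'), (1, 'a'), (1, 'b'), (2, 'b')]


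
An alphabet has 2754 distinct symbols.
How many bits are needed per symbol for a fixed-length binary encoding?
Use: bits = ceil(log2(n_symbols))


log2(2754) = 11.4273
Bracket: 2^11 = 2048 < 2754 <= 2^12 = 4096
So ceil(log2(2754)) = 12

bits = ceil(log2(2754)) = ceil(11.4273) = 12 bits


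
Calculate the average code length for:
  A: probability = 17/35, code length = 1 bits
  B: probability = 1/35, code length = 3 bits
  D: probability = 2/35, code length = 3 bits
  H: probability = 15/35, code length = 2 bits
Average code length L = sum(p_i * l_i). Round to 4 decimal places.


Weighted contributions p_i * l_i:
  A: (17/35) * 1 = 17/35
  B: (1/35) * 3 = 3/35
  D: (2/35) * 3 = 6/35
  H: (15/35) * 2 = 30/35
Sum = (17 + 3 + 6 + 30)/35 = 56/35

L = 56/35 = 1.6000 bits/symbol


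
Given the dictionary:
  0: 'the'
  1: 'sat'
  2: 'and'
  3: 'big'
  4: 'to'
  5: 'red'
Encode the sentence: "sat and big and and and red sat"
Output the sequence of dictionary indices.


Look up each word in the dictionary:
  'sat' -> 1
  'and' -> 2
  'big' -> 3
  'and' -> 2
  'and' -> 2
  'and' -> 2
  'red' -> 5
  'sat' -> 1

Encoded: [1, 2, 3, 2, 2, 2, 5, 1]


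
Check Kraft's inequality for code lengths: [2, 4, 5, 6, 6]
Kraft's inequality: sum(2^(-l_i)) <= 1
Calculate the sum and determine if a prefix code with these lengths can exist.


Sum = 2^(-2) + 2^(-4) + 2^(-5) + 2^(-6) + 2^(-6)
    = 0.25 + 0.0625 + 0.03125 + 0.015625 + 0.015625
    = 24/64 = 0.375
Since 0.375 <= 1, Kraft's inequality IS satisfied.
A prefix code with these lengths CAN exist.

Kraft sum = 0.375. Satisfied.


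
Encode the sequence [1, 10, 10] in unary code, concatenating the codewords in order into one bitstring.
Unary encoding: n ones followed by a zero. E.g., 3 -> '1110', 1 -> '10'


Encode each number as n ones followed by a terminating 0:
  1 -> 10 (2 bits)
  10 -> 11111111110 (11 bits)
  10 -> 11111111110 (11 bits)
Total length = 2 + 11 + 11 = 24 bits.

Unary([1, 10, 10]) = 101111111111011111111110 (24 bits)


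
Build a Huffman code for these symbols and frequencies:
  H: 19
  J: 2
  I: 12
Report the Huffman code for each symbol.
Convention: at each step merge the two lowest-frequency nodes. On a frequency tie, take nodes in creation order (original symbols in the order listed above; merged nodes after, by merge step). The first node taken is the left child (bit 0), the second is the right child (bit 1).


Huffman tree construction:
Step 1: Merge J(2) + I(12) = 14
Step 2: Merge (J+I)(14) + H(19) = 33
Read each symbol's code off the tree from the root (left child = 0, right child = 1).

Codes:
  H: 1 (length 1)
  J: 00 (length 2)
  I: 01 (length 2)
Average code length: 47/33 = 1.4242 bits/symbol


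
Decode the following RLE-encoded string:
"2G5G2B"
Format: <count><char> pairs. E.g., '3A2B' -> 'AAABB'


Expanding each <count><char> pair:
  2G -> 'GG'
  5G -> 'GGGGG'
  2B -> 'BB'

Decoded = GGGGGGGBB


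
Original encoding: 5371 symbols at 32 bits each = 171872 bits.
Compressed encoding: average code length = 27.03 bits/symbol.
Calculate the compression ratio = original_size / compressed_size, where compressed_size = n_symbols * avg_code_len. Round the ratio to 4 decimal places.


original_size = n_symbols * orig_bits = 5371 * 32 = 171872 bits
compressed_size = n_symbols * avg_code_len = 5371 * 27.03 = 145178.13 bits
ratio = original_size / compressed_size = 171872 / 145178.13 = 1.1839

Compression ratio = 1.1839


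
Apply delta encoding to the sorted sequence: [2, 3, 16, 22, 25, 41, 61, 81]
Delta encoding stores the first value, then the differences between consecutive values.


First value: 2
Deltas:
  3 - 2 = 1
  16 - 3 = 13
  22 - 16 = 6
  25 - 22 = 3
  41 - 25 = 16
  61 - 41 = 20
  81 - 61 = 20


Delta encoded: [2, 1, 13, 6, 3, 16, 20, 20]


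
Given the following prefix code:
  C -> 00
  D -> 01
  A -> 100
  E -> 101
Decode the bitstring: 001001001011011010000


Decoding step by step:
Bits 00 -> C
Bits 100 -> A
Bits 100 -> A
Bits 101 -> E
Bits 101 -> E
Bits 101 -> E
Bits 00 -> C
Bits 00 -> C


Decoded message: CAAEEECC


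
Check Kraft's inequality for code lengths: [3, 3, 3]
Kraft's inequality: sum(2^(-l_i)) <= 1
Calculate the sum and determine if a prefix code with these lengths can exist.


Sum = 2^(-3) + 2^(-3) + 2^(-3)
    = 0.125 + 0.125 + 0.125
    = 3/8 = 0.375
Since 0.375 <= 1, Kraft's inequality IS satisfied.
A prefix code with these lengths CAN exist.

Kraft sum = 0.375. Satisfied.


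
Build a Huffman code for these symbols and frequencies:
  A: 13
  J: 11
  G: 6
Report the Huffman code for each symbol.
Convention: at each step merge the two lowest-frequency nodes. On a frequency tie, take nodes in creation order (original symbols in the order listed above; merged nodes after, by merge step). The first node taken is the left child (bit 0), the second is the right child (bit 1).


Huffman tree construction:
Step 1: Merge G(6) + J(11) = 17
Step 2: Merge A(13) + (G+J)(17) = 30
Read each symbol's code off the tree from the root (left child = 0, right child = 1).

Codes:
  A: 0 (length 1)
  J: 11 (length 2)
  G: 10 (length 2)
Average code length: 47/30 = 1.5667 bits/symbol


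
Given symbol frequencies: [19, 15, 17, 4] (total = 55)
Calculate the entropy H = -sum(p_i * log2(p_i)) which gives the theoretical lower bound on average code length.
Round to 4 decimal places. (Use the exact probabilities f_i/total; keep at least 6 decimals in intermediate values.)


Per-symbol terms -p_i * log2(p_i) with p_i = f_i/55:
  p = 19/55 = 0.345455: log2(p) = -1.533432, -p*log2(p) = 0.529731
  p = 15/55 = 0.272727: log2(p) = -1.874469, -p*log2(p) = 0.511219
  p = 17/55 = 0.309091: log2(p) = -1.693897, -p*log2(p) = 0.523568
  p = 4/55 = 0.072727: log2(p) = -3.781360, -p*log2(p) = 0.275008
H = 0.529731 + 0.511219 + 0.523568 + 0.275008 = 1.839526

H = 1.8395 bits/symbol


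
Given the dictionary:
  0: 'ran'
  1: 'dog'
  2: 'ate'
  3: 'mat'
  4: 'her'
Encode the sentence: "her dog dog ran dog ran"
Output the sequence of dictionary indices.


Look up each word in the dictionary:
  'her' -> 4
  'dog' -> 1
  'dog' -> 1
  'ran' -> 0
  'dog' -> 1
  'ran' -> 0

Encoded: [4, 1, 1, 0, 1, 0]


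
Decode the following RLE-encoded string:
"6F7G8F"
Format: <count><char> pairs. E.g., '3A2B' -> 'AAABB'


Expanding each <count><char> pair:
  6F -> 'FFFFFF'
  7G -> 'GGGGGGG'
  8F -> 'FFFFFFFF'

Decoded = FFFFFFGGGGGGGFFFFFFFF


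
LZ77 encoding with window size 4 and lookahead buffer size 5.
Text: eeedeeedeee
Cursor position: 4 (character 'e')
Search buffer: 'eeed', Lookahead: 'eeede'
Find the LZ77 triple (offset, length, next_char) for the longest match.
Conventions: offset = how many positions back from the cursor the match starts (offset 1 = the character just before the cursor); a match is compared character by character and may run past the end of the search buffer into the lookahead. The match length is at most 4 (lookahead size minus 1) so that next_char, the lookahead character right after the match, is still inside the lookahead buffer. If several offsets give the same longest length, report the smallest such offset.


Try each offset into the search buffer:
  offset=1 (pos 3, char 'd'): match length 0
  offset=2 (pos 2, char 'e'): match length 1
  offset=3 (pos 1, char 'e'): match length 2
  offset=4 (pos 0, char 'e'): match length 4
Longest match has length 4 at offset 4.
next_char = character at position 4 + 4 = 8 -> 'e'

Best match: offset=4, length=4 (matching 'eeed' starting at position 0)
LZ77 triple: (4, 4, 'e')


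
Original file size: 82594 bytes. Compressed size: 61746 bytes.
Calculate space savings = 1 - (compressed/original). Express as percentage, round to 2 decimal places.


ratio = compressed/original = 61746/82594 = 0.747585
savings = 1 - ratio = 1 - 0.747585 = 0.252415
as a percentage: 0.252415 * 100 = 25.24%

Space savings = 1 - 61746/82594 = 25.24%


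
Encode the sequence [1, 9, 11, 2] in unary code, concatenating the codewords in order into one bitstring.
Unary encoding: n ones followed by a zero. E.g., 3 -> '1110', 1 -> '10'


Encode each number as n ones followed by a terminating 0:
  1 -> 10 (2 bits)
  9 -> 1111111110 (10 bits)
  11 -> 111111111110 (12 bits)
  2 -> 110 (3 bits)
Total length = 2 + 10 + 12 + 3 = 27 bits.

Unary([1, 9, 11, 2]) = 101111111110111111111110110 (27 bits)


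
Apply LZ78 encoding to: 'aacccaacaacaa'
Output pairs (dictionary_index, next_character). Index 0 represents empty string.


LZ78 encoding steps:
Dictionary: {0: ''}
Step 1: w='' (idx 0), next='a' -> output (0, 'a'), add 'a' as idx 1
Step 2: w='a' (idx 1), next='c' -> output (1, 'c'), add 'ac' as idx 2
Step 3: w='' (idx 0), next='c' -> output (0, 'c'), add 'c' as idx 3
Step 4: w='c' (idx 3), next='a' -> output (3, 'a'), add 'ca' as idx 4
Step 5: w='ac' (idx 2), next='a' -> output (2, 'a'), add 'aca' as idx 5
Step 6: w='aca' (idx 5), next='a' -> output (5, 'a'), add 'acaa' as idx 6


Encoded: [(0, 'a'), (1, 'c'), (0, 'c'), (3, 'a'), (2, 'a'), (5, 'a')]


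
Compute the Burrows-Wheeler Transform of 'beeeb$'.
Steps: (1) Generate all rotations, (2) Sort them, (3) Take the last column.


Rotations (sorted):
  0: $beeeb -> last char: b
  1: b$beee -> last char: e
  2: beeeb$ -> last char: $
  3: eb$bee -> last char: e
  4: eeb$be -> last char: e
  5: eeeb$b -> last char: b


BWT = be$eeb


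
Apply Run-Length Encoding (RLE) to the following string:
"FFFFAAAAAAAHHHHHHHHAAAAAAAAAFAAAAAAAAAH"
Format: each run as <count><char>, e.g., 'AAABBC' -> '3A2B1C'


Scanning runs left to right:
  i=0: run of 'F' x 4 -> '4F'
  i=4: run of 'A' x 7 -> '7A'
  i=11: run of 'H' x 8 -> '8H'
  i=19: run of 'A' x 9 -> '9A'
  i=28: run of 'F' x 1 -> '1F'
  i=29: run of 'A' x 9 -> '9A'
  i=38: run of 'H' x 1 -> '1H'

RLE = 4F7A8H9A1F9A1H


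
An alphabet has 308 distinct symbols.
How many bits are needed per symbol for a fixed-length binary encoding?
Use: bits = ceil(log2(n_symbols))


log2(308) = 8.2668
Bracket: 2^8 = 256 < 308 <= 2^9 = 512
So ceil(log2(308)) = 9

bits = ceil(log2(308)) = ceil(8.2668) = 9 bits


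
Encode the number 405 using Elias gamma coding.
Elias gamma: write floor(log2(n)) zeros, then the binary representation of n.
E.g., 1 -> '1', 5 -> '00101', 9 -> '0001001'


num_bits = floor(log2(405)) + 1 = 9
leading_zeros = num_bits - 1 = 8
binary(405) = 110010101

Elias gamma(405) = '00000000' + '110010101' = 00000000110010101 (17 bits)


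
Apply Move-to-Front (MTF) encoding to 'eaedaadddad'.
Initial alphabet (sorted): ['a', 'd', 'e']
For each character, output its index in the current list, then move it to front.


MTF encoding:
'e': index 2 in ['a', 'd', 'e'] -> ['e', 'a', 'd']
'a': index 1 in ['e', 'a', 'd'] -> ['a', 'e', 'd']
'e': index 1 in ['a', 'e', 'd'] -> ['e', 'a', 'd']
'd': index 2 in ['e', 'a', 'd'] -> ['d', 'e', 'a']
'a': index 2 in ['d', 'e', 'a'] -> ['a', 'd', 'e']
'a': index 0 in ['a', 'd', 'e'] -> ['a', 'd', 'e']
'd': index 1 in ['a', 'd', 'e'] -> ['d', 'a', 'e']
'd': index 0 in ['d', 'a', 'e'] -> ['d', 'a', 'e']
'd': index 0 in ['d', 'a', 'e'] -> ['d', 'a', 'e']
'a': index 1 in ['d', 'a', 'e'] -> ['a', 'd', 'e']
'd': index 1 in ['a', 'd', 'e'] -> ['d', 'a', 'e']


Output: [2, 1, 1, 2, 2, 0, 1, 0, 0, 1, 1]


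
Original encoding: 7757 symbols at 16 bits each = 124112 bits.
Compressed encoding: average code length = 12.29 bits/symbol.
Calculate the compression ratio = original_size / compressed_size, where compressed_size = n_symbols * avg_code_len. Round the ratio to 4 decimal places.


original_size = n_symbols * orig_bits = 7757 * 16 = 124112 bits
compressed_size = n_symbols * avg_code_len = 7757 * 12.29 = 95333.53 bits
ratio = original_size / compressed_size = 124112 / 95333.53 = 1.3019

Compression ratio = 1.3019


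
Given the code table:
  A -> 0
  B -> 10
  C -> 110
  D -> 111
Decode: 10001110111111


Decoding:
10 -> B
0 -> A
0 -> A
111 -> D
0 -> A
111 -> D
111 -> D


Result: BAADADD


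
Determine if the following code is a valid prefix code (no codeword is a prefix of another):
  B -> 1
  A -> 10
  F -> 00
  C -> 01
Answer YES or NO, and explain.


Checking each pair (does one codeword prefix another?):
  B='1' vs A='10': prefix -- VIOLATION

NO -- this is NOT a valid prefix code. B (1) is a prefix of A (10).


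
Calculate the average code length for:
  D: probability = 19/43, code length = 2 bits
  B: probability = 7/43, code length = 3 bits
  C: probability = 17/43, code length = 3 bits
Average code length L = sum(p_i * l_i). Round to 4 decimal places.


Weighted contributions p_i * l_i:
  D: (19/43) * 2 = 38/43
  B: (7/43) * 3 = 21/43
  C: (17/43) * 3 = 51/43
Sum = (38 + 21 + 51)/43 = 110/43

L = 110/43 = 2.5581 bits/symbol


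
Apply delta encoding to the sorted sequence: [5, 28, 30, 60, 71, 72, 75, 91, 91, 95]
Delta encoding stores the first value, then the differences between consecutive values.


First value: 5
Deltas:
  28 - 5 = 23
  30 - 28 = 2
  60 - 30 = 30
  71 - 60 = 11
  72 - 71 = 1
  75 - 72 = 3
  91 - 75 = 16
  91 - 91 = 0
  95 - 91 = 4


Delta encoded: [5, 23, 2, 30, 11, 1, 3, 16, 0, 4]


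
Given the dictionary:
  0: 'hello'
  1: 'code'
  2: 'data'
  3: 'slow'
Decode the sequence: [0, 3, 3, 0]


Look up each index in the dictionary:
  0 -> 'hello'
  3 -> 'slow'
  3 -> 'slow'
  0 -> 'hello'

Decoded: "hello slow slow hello"


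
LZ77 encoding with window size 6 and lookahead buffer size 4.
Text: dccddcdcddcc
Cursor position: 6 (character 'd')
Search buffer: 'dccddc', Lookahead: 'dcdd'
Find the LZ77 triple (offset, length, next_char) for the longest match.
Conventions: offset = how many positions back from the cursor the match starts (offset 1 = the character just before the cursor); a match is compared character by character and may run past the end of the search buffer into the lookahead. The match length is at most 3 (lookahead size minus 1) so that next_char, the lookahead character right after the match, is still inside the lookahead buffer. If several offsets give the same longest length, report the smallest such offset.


Try each offset into the search buffer:
  offset=1 (pos 5, char 'c'): match length 0
  offset=2 (pos 4, char 'd'): match length 3
  offset=3 (pos 3, char 'd'): match length 1
  offset=4 (pos 2, char 'c'): match length 0
  offset=5 (pos 1, char 'c'): match length 0
  offset=6 (pos 0, char 'd'): match length 2
Longest match has length 3 at offset 2.
next_char = character at position 6 + 3 = 9 -> 'd'

Best match: offset=2, length=3 (matching 'dcd' starting at position 4)
LZ77 triple: (2, 3, 'd')


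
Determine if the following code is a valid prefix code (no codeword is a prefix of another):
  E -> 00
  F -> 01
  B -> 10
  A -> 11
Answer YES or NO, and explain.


Checking each pair (does one codeword prefix another?):
  E='00' vs F='01': no prefix
  E='00' vs B='10': no prefix
  E='00' vs A='11': no prefix
  F='01' vs E='00': no prefix
  F='01' vs B='10': no prefix
  F='01' vs A='11': no prefix
  B='10' vs E='00': no prefix
  B='10' vs F='01': no prefix
  B='10' vs A='11': no prefix
  A='11' vs E='00': no prefix
  A='11' vs F='01': no prefix
  A='11' vs B='10': no prefix
No violation found over all pairs.

YES -- this is a valid prefix code. No codeword is a prefix of any other codeword.


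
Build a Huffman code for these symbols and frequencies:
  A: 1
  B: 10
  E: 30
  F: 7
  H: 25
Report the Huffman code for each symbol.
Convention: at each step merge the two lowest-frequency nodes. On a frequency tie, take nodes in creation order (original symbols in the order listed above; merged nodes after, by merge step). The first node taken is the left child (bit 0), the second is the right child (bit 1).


Huffman tree construction:
Step 1: Merge A(1) + F(7) = 8
Step 2: Merge (A+F)(8) + B(10) = 18
Step 3: Merge ((A+F)+B)(18) + H(25) = 43
Step 4: Merge E(30) + (((A+F)+B)+H)(43) = 73
Read each symbol's code off the tree from the root (left child = 0, right child = 1).

Codes:
  A: 1000 (length 4)
  B: 101 (length 3)
  E: 0 (length 1)
  F: 1001 (length 4)
  H: 11 (length 2)
Average code length: 142/73 = 1.9452 bits/symbol


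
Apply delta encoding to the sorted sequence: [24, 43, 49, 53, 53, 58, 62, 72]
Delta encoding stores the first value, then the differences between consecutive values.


First value: 24
Deltas:
  43 - 24 = 19
  49 - 43 = 6
  53 - 49 = 4
  53 - 53 = 0
  58 - 53 = 5
  62 - 58 = 4
  72 - 62 = 10


Delta encoded: [24, 19, 6, 4, 0, 5, 4, 10]


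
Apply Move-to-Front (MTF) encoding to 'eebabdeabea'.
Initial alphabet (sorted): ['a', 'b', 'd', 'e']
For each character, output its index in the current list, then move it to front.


MTF encoding:
'e': index 3 in ['a', 'b', 'd', 'e'] -> ['e', 'a', 'b', 'd']
'e': index 0 in ['e', 'a', 'b', 'd'] -> ['e', 'a', 'b', 'd']
'b': index 2 in ['e', 'a', 'b', 'd'] -> ['b', 'e', 'a', 'd']
'a': index 2 in ['b', 'e', 'a', 'd'] -> ['a', 'b', 'e', 'd']
'b': index 1 in ['a', 'b', 'e', 'd'] -> ['b', 'a', 'e', 'd']
'd': index 3 in ['b', 'a', 'e', 'd'] -> ['d', 'b', 'a', 'e']
'e': index 3 in ['d', 'b', 'a', 'e'] -> ['e', 'd', 'b', 'a']
'a': index 3 in ['e', 'd', 'b', 'a'] -> ['a', 'e', 'd', 'b']
'b': index 3 in ['a', 'e', 'd', 'b'] -> ['b', 'a', 'e', 'd']
'e': index 2 in ['b', 'a', 'e', 'd'] -> ['e', 'b', 'a', 'd']
'a': index 2 in ['e', 'b', 'a', 'd'] -> ['a', 'e', 'b', 'd']


Output: [3, 0, 2, 2, 1, 3, 3, 3, 3, 2, 2]


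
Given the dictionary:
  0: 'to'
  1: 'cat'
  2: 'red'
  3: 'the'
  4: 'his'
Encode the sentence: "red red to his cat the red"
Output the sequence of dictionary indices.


Look up each word in the dictionary:
  'red' -> 2
  'red' -> 2
  'to' -> 0
  'his' -> 4
  'cat' -> 1
  'the' -> 3
  'red' -> 2

Encoded: [2, 2, 0, 4, 1, 3, 2]


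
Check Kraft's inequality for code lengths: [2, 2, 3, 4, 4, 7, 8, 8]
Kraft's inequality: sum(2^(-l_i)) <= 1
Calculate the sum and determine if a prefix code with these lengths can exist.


Sum = 2^(-2) + 2^(-2) + 2^(-3) + 2^(-4) + 2^(-4) + 2^(-7) + 2^(-8) + 2^(-8)
    = 0.25 + 0.25 + 0.125 + 0.0625 + 0.0625 + 0.0078125 + 0.00390625 + 0.00390625
    = 196/256 = 0.765625
Since 0.765625 <= 1, Kraft's inequality IS satisfied.
A prefix code with these lengths CAN exist.

Kraft sum = 0.765625. Satisfied.


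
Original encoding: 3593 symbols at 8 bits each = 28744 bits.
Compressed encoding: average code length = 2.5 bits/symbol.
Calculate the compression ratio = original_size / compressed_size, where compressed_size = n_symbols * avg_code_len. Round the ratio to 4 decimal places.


original_size = n_symbols * orig_bits = 3593 * 8 = 28744 bits
compressed_size = n_symbols * avg_code_len = 3593 * 2.5 = 8982.5 bits
ratio = original_size / compressed_size = 28744 / 8982.5 = 3.2

Compression ratio = 3.2


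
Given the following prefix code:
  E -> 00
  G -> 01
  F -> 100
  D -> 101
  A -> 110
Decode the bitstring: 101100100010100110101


Decoding step by step:
Bits 101 -> D
Bits 100 -> F
Bits 100 -> F
Bits 01 -> G
Bits 01 -> G
Bits 00 -> E
Bits 110 -> A
Bits 101 -> D


Decoded message: DFFGGEAD


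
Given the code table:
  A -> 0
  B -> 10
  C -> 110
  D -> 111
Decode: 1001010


Decoding:
10 -> B
0 -> A
10 -> B
10 -> B


Result: BABB


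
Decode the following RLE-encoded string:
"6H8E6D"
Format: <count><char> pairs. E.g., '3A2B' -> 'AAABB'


Expanding each <count><char> pair:
  6H -> 'HHHHHH'
  8E -> 'EEEEEEEE'
  6D -> 'DDDDDD'

Decoded = HHHHHHEEEEEEEEDDDDDD


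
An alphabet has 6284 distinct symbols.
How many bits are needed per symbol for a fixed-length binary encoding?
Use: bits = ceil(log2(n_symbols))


log2(6284) = 12.6175
Bracket: 2^12 = 4096 < 6284 <= 2^13 = 8192
So ceil(log2(6284)) = 13

bits = ceil(log2(6284)) = ceil(12.6175) = 13 bits


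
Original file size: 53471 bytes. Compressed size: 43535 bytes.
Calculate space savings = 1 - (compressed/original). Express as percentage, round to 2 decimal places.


ratio = compressed/original = 43535/53471 = 0.81418
savings = 1 - ratio = 1 - 0.81418 = 0.18582
as a percentage: 0.18582 * 100 = 18.58%

Space savings = 1 - 43535/53471 = 18.58%


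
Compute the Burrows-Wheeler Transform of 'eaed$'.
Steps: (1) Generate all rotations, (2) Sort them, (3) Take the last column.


Rotations (sorted):
  0: $eaed -> last char: d
  1: aed$e -> last char: e
  2: d$eae -> last char: e
  3: eaed$ -> last char: $
  4: ed$ea -> last char: a


BWT = dee$a


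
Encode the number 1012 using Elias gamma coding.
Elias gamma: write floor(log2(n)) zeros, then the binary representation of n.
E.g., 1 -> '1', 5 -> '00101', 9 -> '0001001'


num_bits = floor(log2(1012)) + 1 = 10
leading_zeros = num_bits - 1 = 9
binary(1012) = 1111110100

Elias gamma(1012) = '000000000' + '1111110100' = 0000000001111110100 (19 bits)


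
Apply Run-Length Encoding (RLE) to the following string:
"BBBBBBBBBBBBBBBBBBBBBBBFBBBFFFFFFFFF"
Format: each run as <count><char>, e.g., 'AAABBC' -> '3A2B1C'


Scanning runs left to right:
  i=0: run of 'B' x 23 -> '23B'
  i=23: run of 'F' x 1 -> '1F'
  i=24: run of 'B' x 3 -> '3B'
  i=27: run of 'F' x 9 -> '9F'

RLE = 23B1F3B9F


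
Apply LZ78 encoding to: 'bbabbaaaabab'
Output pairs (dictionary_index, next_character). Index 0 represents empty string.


LZ78 encoding steps:
Dictionary: {0: ''}
Step 1: w='' (idx 0), next='b' -> output (0, 'b'), add 'b' as idx 1
Step 2: w='b' (idx 1), next='a' -> output (1, 'a'), add 'ba' as idx 2
Step 3: w='b' (idx 1), next='b' -> output (1, 'b'), add 'bb' as idx 3
Step 4: w='' (idx 0), next='a' -> output (0, 'a'), add 'a' as idx 4
Step 5: w='a' (idx 4), next='a' -> output (4, 'a'), add 'aa' as idx 5
Step 6: w='a' (idx 4), next='b' -> output (4, 'b'), add 'ab' as idx 6
Step 7: w='ab' (idx 6), end of input -> output (6, '')


Encoded: [(0, 'b'), (1, 'a'), (1, 'b'), (0, 'a'), (4, 'a'), (4, 'b'), (6, '')]


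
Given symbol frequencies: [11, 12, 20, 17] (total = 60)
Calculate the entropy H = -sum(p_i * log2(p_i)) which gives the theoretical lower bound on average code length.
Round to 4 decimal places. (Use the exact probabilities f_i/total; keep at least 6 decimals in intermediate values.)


Per-symbol terms -p_i * log2(p_i) with p_i = f_i/60:
  p = 11/60 = 0.183333: log2(p) = -2.447459, -p*log2(p) = 0.448701
  p = 12/60 = 0.200000: log2(p) = -2.321928, -p*log2(p) = 0.464386
  p = 20/60 = 0.333333: log2(p) = -1.584963, -p*log2(p) = 0.528321
  p = 17/60 = 0.283333: log2(p) = -1.819428, -p*log2(p) = 0.515505
H = 0.448701 + 0.464386 + 0.528321 + 0.515505 = 1.956913

H = 1.9569 bits/symbol


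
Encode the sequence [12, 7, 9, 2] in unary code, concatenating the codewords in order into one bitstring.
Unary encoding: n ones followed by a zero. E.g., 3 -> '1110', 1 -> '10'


Encode each number as n ones followed by a terminating 0:
  12 -> 1111111111110 (13 bits)
  7 -> 11111110 (8 bits)
  9 -> 1111111110 (10 bits)
  2 -> 110 (3 bits)
Total length = 13 + 8 + 10 + 3 = 34 bits.

Unary([12, 7, 9, 2]) = 1111111111110111111101111111110110 (34 bits)


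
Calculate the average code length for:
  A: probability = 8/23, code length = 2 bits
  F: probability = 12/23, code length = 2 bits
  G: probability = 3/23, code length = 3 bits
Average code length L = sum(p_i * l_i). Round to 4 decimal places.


Weighted contributions p_i * l_i:
  A: (8/23) * 2 = 16/23
  F: (12/23) * 2 = 24/23
  G: (3/23) * 3 = 9/23
Sum = (16 + 24 + 9)/23 = 49/23

L = 49/23 = 2.1304 bits/symbol


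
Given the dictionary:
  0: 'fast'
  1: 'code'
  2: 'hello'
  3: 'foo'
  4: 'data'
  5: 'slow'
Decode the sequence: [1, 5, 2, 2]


Look up each index in the dictionary:
  1 -> 'code'
  5 -> 'slow'
  2 -> 'hello'
  2 -> 'hello'

Decoded: "code slow hello hello"


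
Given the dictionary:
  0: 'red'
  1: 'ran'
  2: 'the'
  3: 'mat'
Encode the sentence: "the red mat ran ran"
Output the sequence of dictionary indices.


Look up each word in the dictionary:
  'the' -> 2
  'red' -> 0
  'mat' -> 3
  'ran' -> 1
  'ran' -> 1

Encoded: [2, 0, 3, 1, 1]


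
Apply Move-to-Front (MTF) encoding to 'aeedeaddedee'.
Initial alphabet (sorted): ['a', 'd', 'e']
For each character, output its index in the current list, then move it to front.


MTF encoding:
'a': index 0 in ['a', 'd', 'e'] -> ['a', 'd', 'e']
'e': index 2 in ['a', 'd', 'e'] -> ['e', 'a', 'd']
'e': index 0 in ['e', 'a', 'd'] -> ['e', 'a', 'd']
'd': index 2 in ['e', 'a', 'd'] -> ['d', 'e', 'a']
'e': index 1 in ['d', 'e', 'a'] -> ['e', 'd', 'a']
'a': index 2 in ['e', 'd', 'a'] -> ['a', 'e', 'd']
'd': index 2 in ['a', 'e', 'd'] -> ['d', 'a', 'e']
'd': index 0 in ['d', 'a', 'e'] -> ['d', 'a', 'e']
'e': index 2 in ['d', 'a', 'e'] -> ['e', 'd', 'a']
'd': index 1 in ['e', 'd', 'a'] -> ['d', 'e', 'a']
'e': index 1 in ['d', 'e', 'a'] -> ['e', 'd', 'a']
'e': index 0 in ['e', 'd', 'a'] -> ['e', 'd', 'a']


Output: [0, 2, 0, 2, 1, 2, 2, 0, 2, 1, 1, 0]


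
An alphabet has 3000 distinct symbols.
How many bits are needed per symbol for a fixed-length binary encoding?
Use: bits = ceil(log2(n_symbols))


log2(3000) = 11.5507
Bracket: 2^11 = 2048 < 3000 <= 2^12 = 4096
So ceil(log2(3000)) = 12

bits = ceil(log2(3000)) = ceil(11.5507) = 12 bits


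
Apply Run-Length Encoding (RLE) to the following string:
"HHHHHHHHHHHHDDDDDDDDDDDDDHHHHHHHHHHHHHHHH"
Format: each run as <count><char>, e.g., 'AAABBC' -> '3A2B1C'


Scanning runs left to right:
  i=0: run of 'H' x 12 -> '12H'
  i=12: run of 'D' x 13 -> '13D'
  i=25: run of 'H' x 16 -> '16H'

RLE = 12H13D16H


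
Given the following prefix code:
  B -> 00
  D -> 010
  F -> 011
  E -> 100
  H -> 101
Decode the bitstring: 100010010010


Decoding step by step:
Bits 100 -> E
Bits 010 -> D
Bits 010 -> D
Bits 010 -> D


Decoded message: EDDD


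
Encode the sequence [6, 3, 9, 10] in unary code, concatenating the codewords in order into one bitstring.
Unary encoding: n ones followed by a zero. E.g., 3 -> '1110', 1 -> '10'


Encode each number as n ones followed by a terminating 0:
  6 -> 1111110 (7 bits)
  3 -> 1110 (4 bits)
  9 -> 1111111110 (10 bits)
  10 -> 11111111110 (11 bits)
Total length = 7 + 4 + 10 + 11 = 32 bits.

Unary([6, 3, 9, 10]) = 11111101110111111111011111111110 (32 bits)


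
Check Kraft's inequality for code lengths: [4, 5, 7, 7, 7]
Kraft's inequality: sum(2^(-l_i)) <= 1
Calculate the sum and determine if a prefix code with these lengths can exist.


Sum = 2^(-4) + 2^(-5) + 2^(-7) + 2^(-7) + 2^(-7)
    = 0.0625 + 0.03125 + 0.0078125 + 0.0078125 + 0.0078125
    = 15/128 = 0.1171875
Since 0.1171875 <= 1, Kraft's inequality IS satisfied.
A prefix code with these lengths CAN exist.

Kraft sum = 0.1171875. Satisfied.


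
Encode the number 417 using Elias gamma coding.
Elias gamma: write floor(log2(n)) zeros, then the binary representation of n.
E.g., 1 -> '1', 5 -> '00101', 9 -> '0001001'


num_bits = floor(log2(417)) + 1 = 9
leading_zeros = num_bits - 1 = 8
binary(417) = 110100001

Elias gamma(417) = '00000000' + '110100001' = 00000000110100001 (17 bits)


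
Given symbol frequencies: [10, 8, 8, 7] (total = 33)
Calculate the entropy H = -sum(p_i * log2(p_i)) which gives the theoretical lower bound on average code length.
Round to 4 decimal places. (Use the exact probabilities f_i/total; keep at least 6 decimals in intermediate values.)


Per-symbol terms -p_i * log2(p_i) with p_i = f_i/33:
  p = 10/33 = 0.303030: log2(p) = -1.722466, -p*log2(p) = 0.521959
  p = 8/33 = 0.242424: log2(p) = -2.044394, -p*log2(p) = 0.495611
  p = 8/33 = 0.242424: log2(p) = -2.044394, -p*log2(p) = 0.495611
  p = 7/33 = 0.212121: log2(p) = -2.237039, -p*log2(p) = 0.474523
H = 0.521959 + 0.495611 + 0.495611 + 0.474523 = 1.987704

H = 1.9877 bits/symbol


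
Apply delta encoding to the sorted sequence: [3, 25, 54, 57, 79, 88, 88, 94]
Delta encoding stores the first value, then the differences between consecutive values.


First value: 3
Deltas:
  25 - 3 = 22
  54 - 25 = 29
  57 - 54 = 3
  79 - 57 = 22
  88 - 79 = 9
  88 - 88 = 0
  94 - 88 = 6


Delta encoded: [3, 22, 29, 3, 22, 9, 0, 6]


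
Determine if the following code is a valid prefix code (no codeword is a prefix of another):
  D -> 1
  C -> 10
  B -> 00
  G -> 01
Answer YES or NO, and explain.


Checking each pair (does one codeword prefix another?):
  D='1' vs C='10': prefix -- VIOLATION

NO -- this is NOT a valid prefix code. D (1) is a prefix of C (10).


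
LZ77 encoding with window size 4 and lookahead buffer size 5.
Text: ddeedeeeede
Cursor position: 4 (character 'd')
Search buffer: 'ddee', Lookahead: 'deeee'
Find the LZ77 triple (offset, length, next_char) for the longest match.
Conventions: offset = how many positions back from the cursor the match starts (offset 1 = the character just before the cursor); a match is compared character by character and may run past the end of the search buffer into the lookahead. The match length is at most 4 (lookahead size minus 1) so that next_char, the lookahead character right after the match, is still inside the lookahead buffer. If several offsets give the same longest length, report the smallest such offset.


Try each offset into the search buffer:
  offset=1 (pos 3, char 'e'): match length 0
  offset=2 (pos 2, char 'e'): match length 0
  offset=3 (pos 1, char 'd'): match length 3
  offset=4 (pos 0, char 'd'): match length 1
Longest match has length 3 at offset 3.
next_char = character at position 4 + 3 = 7 -> 'e'

Best match: offset=3, length=3 (matching 'dee' starting at position 1)
LZ77 triple: (3, 3, 'e')


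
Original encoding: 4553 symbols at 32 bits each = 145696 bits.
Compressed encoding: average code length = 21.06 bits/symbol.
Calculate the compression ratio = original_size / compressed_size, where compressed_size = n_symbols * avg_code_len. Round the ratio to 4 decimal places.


original_size = n_symbols * orig_bits = 4553 * 32 = 145696 bits
compressed_size = n_symbols * avg_code_len = 4553 * 21.06 = 95886.18 bits
ratio = original_size / compressed_size = 145696 / 95886.18 = 1.5195

Compression ratio = 1.5195


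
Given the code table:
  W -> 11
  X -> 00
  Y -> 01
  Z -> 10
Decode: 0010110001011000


Decoding:
00 -> X
10 -> Z
11 -> W
00 -> X
01 -> Y
01 -> Y
10 -> Z
00 -> X


Result: XZWXYYZX


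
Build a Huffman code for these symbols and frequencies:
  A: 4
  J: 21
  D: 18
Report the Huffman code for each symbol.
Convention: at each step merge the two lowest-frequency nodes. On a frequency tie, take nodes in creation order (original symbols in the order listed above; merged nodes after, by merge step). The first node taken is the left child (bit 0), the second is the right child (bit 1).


Huffman tree construction:
Step 1: Merge A(4) + D(18) = 22
Step 2: Merge J(21) + (A+D)(22) = 43
Read each symbol's code off the tree from the root (left child = 0, right child = 1).

Codes:
  A: 10 (length 2)
  J: 0 (length 1)
  D: 11 (length 2)
Average code length: 65/43 = 1.5116 bits/symbol


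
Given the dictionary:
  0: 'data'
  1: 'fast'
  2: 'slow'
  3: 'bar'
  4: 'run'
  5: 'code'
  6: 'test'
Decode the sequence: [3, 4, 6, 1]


Look up each index in the dictionary:
  3 -> 'bar'
  4 -> 'run'
  6 -> 'test'
  1 -> 'fast'

Decoded: "bar run test fast"


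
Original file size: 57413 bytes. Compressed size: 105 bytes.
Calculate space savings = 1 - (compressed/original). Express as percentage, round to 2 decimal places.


ratio = compressed/original = 105/57413 = 0.001829
savings = 1 - ratio = 1 - 0.001829 = 0.998171
as a percentage: 0.998171 * 100 = 99.82%

Space savings = 1 - 105/57413 = 99.82%


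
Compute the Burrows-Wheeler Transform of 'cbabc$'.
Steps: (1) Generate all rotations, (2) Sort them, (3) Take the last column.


Rotations (sorted):
  0: $cbabc -> last char: c
  1: abc$cb -> last char: b
  2: babc$c -> last char: c
  3: bc$cba -> last char: a
  4: c$cbab -> last char: b
  5: cbabc$ -> last char: $


BWT = cbcab$


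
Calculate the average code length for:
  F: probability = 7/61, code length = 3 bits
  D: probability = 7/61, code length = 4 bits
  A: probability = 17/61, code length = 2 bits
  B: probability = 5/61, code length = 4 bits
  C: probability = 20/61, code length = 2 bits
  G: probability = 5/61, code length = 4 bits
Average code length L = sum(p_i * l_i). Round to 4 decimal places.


Weighted contributions p_i * l_i:
  F: (7/61) * 3 = 21/61
  D: (7/61) * 4 = 28/61
  A: (17/61) * 2 = 34/61
  B: (5/61) * 4 = 20/61
  C: (20/61) * 2 = 40/61
  G: (5/61) * 4 = 20/61
Sum = (21 + 28 + 34 + 20 + 40 + 20)/61 = 163/61

L = 163/61 = 2.6721 bits/symbol


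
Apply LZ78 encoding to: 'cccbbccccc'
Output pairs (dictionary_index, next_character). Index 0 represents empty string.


LZ78 encoding steps:
Dictionary: {0: ''}
Step 1: w='' (idx 0), next='c' -> output (0, 'c'), add 'c' as idx 1
Step 2: w='c' (idx 1), next='c' -> output (1, 'c'), add 'cc' as idx 2
Step 3: w='' (idx 0), next='b' -> output (0, 'b'), add 'b' as idx 3
Step 4: w='b' (idx 3), next='c' -> output (3, 'c'), add 'bc' as idx 4
Step 5: w='cc' (idx 2), next='c' -> output (2, 'c'), add 'ccc' as idx 5
Step 6: w='c' (idx 1), end of input -> output (1, '')


Encoded: [(0, 'c'), (1, 'c'), (0, 'b'), (3, 'c'), (2, 'c'), (1, '')]


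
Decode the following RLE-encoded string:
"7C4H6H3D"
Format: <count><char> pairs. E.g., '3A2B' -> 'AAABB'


Expanding each <count><char> pair:
  7C -> 'CCCCCCC'
  4H -> 'HHHH'
  6H -> 'HHHHHH'
  3D -> 'DDD'

Decoded = CCCCCCCHHHHHHHHHHDDD


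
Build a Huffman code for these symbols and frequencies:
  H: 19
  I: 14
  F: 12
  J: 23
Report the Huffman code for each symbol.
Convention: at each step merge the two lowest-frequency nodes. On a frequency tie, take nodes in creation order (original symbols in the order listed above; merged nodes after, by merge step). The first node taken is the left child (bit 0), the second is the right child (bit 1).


Huffman tree construction:
Step 1: Merge F(12) + I(14) = 26
Step 2: Merge H(19) + J(23) = 42
Step 3: Merge (F+I)(26) + (H+J)(42) = 68
Read each symbol's code off the tree from the root (left child = 0, right child = 1).

Codes:
  H: 10 (length 2)
  I: 01 (length 2)
  F: 00 (length 2)
  J: 11 (length 2)
Average code length: 136/68 = 2.0000 bits/symbol


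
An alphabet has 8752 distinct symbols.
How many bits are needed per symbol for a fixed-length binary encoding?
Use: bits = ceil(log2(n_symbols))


log2(8752) = 13.0954
Bracket: 2^13 = 8192 < 8752 <= 2^14 = 16384
So ceil(log2(8752)) = 14

bits = ceil(log2(8752)) = ceil(13.0954) = 14 bits


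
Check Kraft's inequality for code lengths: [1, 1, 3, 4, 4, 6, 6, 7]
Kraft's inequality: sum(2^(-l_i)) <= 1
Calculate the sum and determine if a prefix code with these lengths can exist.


Sum = 2^(-1) + 2^(-1) + 2^(-3) + 2^(-4) + 2^(-4) + 2^(-6) + 2^(-6) + 2^(-7)
    = 0.5 + 0.5 + 0.125 + 0.0625 + 0.0625 + 0.015625 + 0.015625 + 0.0078125
    = 165/128 = 1.2890625
Since 1.2890625 > 1, Kraft's inequality is NOT satisfied.
A prefix code with these lengths CANNOT exist.

Kraft sum = 1.2890625. Not satisfied.


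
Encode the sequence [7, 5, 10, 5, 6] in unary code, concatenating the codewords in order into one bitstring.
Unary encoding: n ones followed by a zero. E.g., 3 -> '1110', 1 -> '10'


Encode each number as n ones followed by a terminating 0:
  7 -> 11111110 (8 bits)
  5 -> 111110 (6 bits)
  10 -> 11111111110 (11 bits)
  5 -> 111110 (6 bits)
  6 -> 1111110 (7 bits)
Total length = 8 + 6 + 11 + 6 + 7 = 38 bits.

Unary([7, 5, 10, 5, 6]) = 11111110111110111111111101111101111110 (38 bits)


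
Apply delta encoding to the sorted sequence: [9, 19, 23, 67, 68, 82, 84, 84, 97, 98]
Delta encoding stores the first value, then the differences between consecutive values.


First value: 9
Deltas:
  19 - 9 = 10
  23 - 19 = 4
  67 - 23 = 44
  68 - 67 = 1
  82 - 68 = 14
  84 - 82 = 2
  84 - 84 = 0
  97 - 84 = 13
  98 - 97 = 1


Delta encoded: [9, 10, 4, 44, 1, 14, 2, 0, 13, 1]


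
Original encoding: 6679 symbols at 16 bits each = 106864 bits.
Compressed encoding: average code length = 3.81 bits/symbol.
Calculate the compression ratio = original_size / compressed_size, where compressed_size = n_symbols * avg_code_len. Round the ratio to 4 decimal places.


original_size = n_symbols * orig_bits = 6679 * 16 = 106864 bits
compressed_size = n_symbols * avg_code_len = 6679 * 3.81 = 25446.99 bits
ratio = original_size / compressed_size = 106864 / 25446.99 = 4.1995

Compression ratio = 4.1995


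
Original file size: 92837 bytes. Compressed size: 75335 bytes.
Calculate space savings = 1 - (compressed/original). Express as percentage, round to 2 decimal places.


ratio = compressed/original = 75335/92837 = 0.811476
savings = 1 - ratio = 1 - 0.811476 = 0.188524
as a percentage: 0.188524 * 100 = 18.85%

Space savings = 1 - 75335/92837 = 18.85%


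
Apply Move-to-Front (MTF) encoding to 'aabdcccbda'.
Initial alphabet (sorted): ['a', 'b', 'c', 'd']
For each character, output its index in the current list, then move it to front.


MTF encoding:
'a': index 0 in ['a', 'b', 'c', 'd'] -> ['a', 'b', 'c', 'd']
'a': index 0 in ['a', 'b', 'c', 'd'] -> ['a', 'b', 'c', 'd']
'b': index 1 in ['a', 'b', 'c', 'd'] -> ['b', 'a', 'c', 'd']
'd': index 3 in ['b', 'a', 'c', 'd'] -> ['d', 'b', 'a', 'c']
'c': index 3 in ['d', 'b', 'a', 'c'] -> ['c', 'd', 'b', 'a']
'c': index 0 in ['c', 'd', 'b', 'a'] -> ['c', 'd', 'b', 'a']
'c': index 0 in ['c', 'd', 'b', 'a'] -> ['c', 'd', 'b', 'a']
'b': index 2 in ['c', 'd', 'b', 'a'] -> ['b', 'c', 'd', 'a']
'd': index 2 in ['b', 'c', 'd', 'a'] -> ['d', 'b', 'c', 'a']
'a': index 3 in ['d', 'b', 'c', 'a'] -> ['a', 'd', 'b', 'c']


Output: [0, 0, 1, 3, 3, 0, 0, 2, 2, 3]


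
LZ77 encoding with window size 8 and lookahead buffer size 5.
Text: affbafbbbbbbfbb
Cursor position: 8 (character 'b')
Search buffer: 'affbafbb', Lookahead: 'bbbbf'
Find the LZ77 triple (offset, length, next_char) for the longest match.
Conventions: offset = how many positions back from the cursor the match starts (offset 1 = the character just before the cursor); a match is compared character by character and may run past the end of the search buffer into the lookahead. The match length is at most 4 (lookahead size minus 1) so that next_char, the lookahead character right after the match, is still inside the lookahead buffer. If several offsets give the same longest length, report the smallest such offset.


Try each offset into the search buffer:
  offset=1 (pos 7, char 'b'): match length 4
  offset=2 (pos 6, char 'b'): match length 4
  offset=3 (pos 5, char 'f'): match length 0
  offset=4 (pos 4, char 'a'): match length 0
  offset=5 (pos 3, char 'b'): match length 1
  offset=6 (pos 2, char 'f'): match length 0
  offset=7 (pos 1, char 'f'): match length 0
  offset=8 (pos 0, char 'a'): match length 0
Longest match has length 4, found at offsets 1, 2; take the smallest, offset 1.
next_char = character at position 8 + 4 = 12 -> 'f'

Best match: offset=1, length=4 (matching 'bbbb' starting at position 7)
LZ77 triple: (1, 4, 'f')
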